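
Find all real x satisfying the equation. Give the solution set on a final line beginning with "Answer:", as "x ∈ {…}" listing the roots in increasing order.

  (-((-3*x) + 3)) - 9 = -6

Step 1. [(-((-3*x) + 3)) - 9 = -6] peel the -9: add 9 from each side, so sub: -((-3*x) + 3) = 3.
Step 2. [-((-3*x) + 3) = 3] leading − — multiply by −1 ⇒ neg: (-3*x) + 3 = -3.
Step 3. [(-3*x) + 3 = -3] +3 is outermost — subtract 3 both sides ⇒ sub: -3*x = -6.
Step 4. [-3*x = -6] -3·(inner) — divide through by -3. So div: x = 2.

Answer: x ∈ {2}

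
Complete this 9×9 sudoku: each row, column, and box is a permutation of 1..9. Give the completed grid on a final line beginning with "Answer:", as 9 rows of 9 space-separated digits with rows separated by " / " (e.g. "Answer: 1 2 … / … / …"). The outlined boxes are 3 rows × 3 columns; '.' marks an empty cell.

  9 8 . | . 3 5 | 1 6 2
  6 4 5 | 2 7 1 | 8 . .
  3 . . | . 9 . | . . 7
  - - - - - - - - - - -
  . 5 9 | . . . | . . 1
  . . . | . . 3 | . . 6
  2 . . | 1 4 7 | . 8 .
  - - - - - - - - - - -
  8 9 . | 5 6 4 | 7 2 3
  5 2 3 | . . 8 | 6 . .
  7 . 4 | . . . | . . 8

Step 1. [r5c4∈{8,9}] in box 5, 9 fits only at r5c4. So r5c4=9.
Step 2. [r6c9∈{5,9}] 5 has one home in col 9: r6c9 ⇒ r6c9=5.
Step 3. [r5c2∈{1,7}] r5c2 is the only open cell in col 2 admitting 7 ⇒ r5c2=7.
Step 4. [r5c8∈{4}] r5c8 has the single candidate 4, so r5c8=4.
Step 5. [r3c4∈{4,6,8}] 8 has one home in row 3: r3c4 ⇒ r3c4=8.
Step 6. [r9c6∈{2,9}] col 6 places 9 nowhere but r9c6. So r9c6=9.
Step 7. [r4c6∈{2,6}] r4c6 is the only open cell in col 6 admitting 2. So r4c6=2.
Step 8. [r7c3∈{1}] only 1 remains possible at r7c3, so r7c3=1.
Step 9. [r9c7∈{5}] r9c7's peers cover all but 5 ⇒ r9c7=5.
Step 10. [r2c9∈{9}] only 9 remains possible at r2c9 ⇒ r2c9=9.
Step 11. [r4c7∈{3}] r4c7 is down to just 3. So r4c7=3.
Step 12. [r8c5∈{1}] only 1 remains possible at r8c5. So r8c5=1.
Step 13. [r9c2∈{6}] r9c2's peers cover all but 6 ⇒ r9c2=6.
Step 14. [r5c5∈{5,8}] across row 5, 5 lands solely at r5c5 ⇒ r5c5=5.
Step 15. [r3c8∈{5}] r3c8 is down to just 5, so r3c8=5.
Step 16. [r4c1∈{4}] nothing but 4 survives at r4c1. So r4c1=4.
Step 17. [r6c2∈{3}] r6c2 is down to just 3 ⇒ r6c2=3.
Step 18. [r6c7∈{9}] r6c7's peers cover all but 9, so r6c7=9.
Step 19. [r5c7∈{2}] only 2 remains possible at r5c7. So r5c7=2.
Step 20. [r8c9∈{4}] r8c9 has the single candidate 4 ⇒ r8c9=4.
Step 21. [r3c6∈{6}] r3c6 is down to just 6. So r3c6=6.
Step 22. [r4c4∈{6}] nothing but 6 survives at r4c4, so r4c4=6.
Step 23. [r8c4∈{7}] r8c4 is down to just 7. So r8c4=7.
Step 24. [r1c3∈{7}] nothing but 7 survives at r1c3, so r1c3=7.
Step 25. [r3c7∈{4}] nothing but 4 survives at r3c7, so r3c7=4.
Step 26. [r5c3∈{8}] only 8 remains possible at r5c3 ⇒ r5c3=8.
Step 27. [r4c8∈{7}] only 7 remains possible at r4c8 ⇒ r4c8=7.
Step 28. [r9c8∈{1}] r9c8 has the single candidate 1 ⇒ r9c8=1.
Step 29. [r6c3∈{6}] r6c3's peers cover all but 6 ⇒ r6c3=6.
Step 30. [r3c2∈{1}] only 1 remains possible at r3c2 ⇒ r3c2=1.
Step 31. [r1c4∈{4}] only 4 remains possible at r1c4. So r1c4=4.
Step 32. [r2c8∈{3}] r2c8 is down to just 3, so r2c8=3.
Step 33. [r3c3∈{2}] r3c3 has the single candidate 2 ⇒ r3c3=2.
Step 34. [r8c8∈{9}] only 9 remains possible at r8c8. So r8c8=9.
Step 35. [r4c5∈{8}] r4c5 has the single candidate 8 ⇒ r4c5=8.
Step 36. [r9c4∈{3}] r9c4's peers cover all but 3 ⇒ r9c4=3.
Step 37. [r5c1∈{1}] nothing but 1 survives at r5c1. So r5c1=1.
Step 38. [r9c5∈{2}] r9c5's peers cover all but 2 ⇒ r9c5=2.

Answer: 9 8 7 4 3 5 1 6 2 / 6 4 5 2 7 1 8 3 9 / 3 1 2 8 9 6 4 5 7 / 4 5 9 6 8 2 3 7 1 / 1 7 8 9 5 3 2 4 6 / 2 3 6 1 4 7 9 8 5 / 8 9 1 5 6 4 7 2 3 / 5 2 3 7 1 8 6 9 4 / 7 6 4 3 2 9 5 1 8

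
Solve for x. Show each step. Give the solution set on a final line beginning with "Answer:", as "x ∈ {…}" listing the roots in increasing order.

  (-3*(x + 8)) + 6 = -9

Step 1. [(-3*(x + 8)) + 6 = -9] -3 divides every term; factor it out. So factor: (x + 8) - 2 = 3.
Step 2. [(x + 8) - 2 = 3] peel the -2: add 2 from each side. So sub: x + 8 = 5.
Step 3. [x + 8 = 5] 8 comes off first (subtract 8) ⇒ sub: x = -3.

Answer: x ∈ {-3}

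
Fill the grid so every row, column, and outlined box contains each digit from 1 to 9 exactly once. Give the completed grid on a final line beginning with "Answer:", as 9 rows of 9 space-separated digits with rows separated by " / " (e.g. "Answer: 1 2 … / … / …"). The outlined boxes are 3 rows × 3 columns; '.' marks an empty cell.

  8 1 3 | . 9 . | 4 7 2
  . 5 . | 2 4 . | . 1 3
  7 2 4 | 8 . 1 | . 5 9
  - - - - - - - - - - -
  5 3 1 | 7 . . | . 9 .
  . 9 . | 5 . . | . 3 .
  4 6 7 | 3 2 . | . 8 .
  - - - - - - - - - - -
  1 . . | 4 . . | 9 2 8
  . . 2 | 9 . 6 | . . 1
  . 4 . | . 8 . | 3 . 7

Step 1. [r3c7∈{6}] only 6 remains possible at r3c7. So r3c7=6.
Step 2. [r7c6∈{3,5,7}] col 6 places 3 nowhere but r7c6 ⇒ r7c6=3.
Step 3. [r7c3∈{5,6}] 6 has one home in row 7: r7c3. So r7c3=6.
Step 4. [r7c5∈{5,7}] r7c5 is the only open cell in row 7 admitting 5, so r7c5=5.
Step 5. [r9c1∈{9}] only 9 remains possible at r9c1 ⇒ r9c1=9.
Step 6. [r4c6∈{4,8}] row 4 places 8 nowhere but r4c6. So r4c6=8.
Step 7. [r6c7∈{1,5}] r6c7 is the only open cell in row 6 admitting 1 ⇒ r6c7=1.
Step 8. [r4c9∈{4,6}] row 4 places 4 nowhere but r4c9, so r4c9=4.
Step 9. [r4c5∈{6}] nothing but 6 survives at r4c5 ⇒ r4c5=6.
Step 10. [r7c2∈{7}] r7c2 has the single candidate 7. So r7c2=7.
Step 11. [r5c7∈{2,7}] 7 has one home in row 5: r5c7 ⇒ r5c7=7.
Step 12. [r5c5∈{1}] r5c5's peers cover all but 1. So r5c5=1.
Step 13. [r9c6∈{2}] r9c6's peers cover all but 2 ⇒ r9c6=2.
Step 14. [r2c3∈{9}] only 9 remains possible at r2c3, so r2c3=9.
Step 15. [r5c3∈{8}] only 8 remains possible at r5c3. So r5c3=8.
Step 16. [r2c6∈{7}] r2c6 is down to just 7. So r2c6=7.
Step 17. [r8c2∈{8}] nothing but 8 survives at r8c2 ⇒ r8c2=8.
Step 18. [r1c6∈{5}] r1c6's peers cover all but 5, so r1c6=5.
Step 19. [r6c9∈{5}] only 5 remains possible at r6c9, so r6c9=5.
Step 20. [r8c5∈{7}] r8c5 has the single candidate 7, so r8c5=7.
Step 21. [r1c4∈{6}] only 6 remains possible at r1c4, so r1c4=6.
Step 22. [r3c5∈{3}] nothing but 3 survives at r3c5 ⇒ r3c5=3.
Step 23. [r2c1∈{6}] r2c1's peers cover all but 6. So r2c1=6.
Step 24. [r9c4∈{1}] r9c4 is down to just 1, so r9c4=1.
Step 25. [r5c9∈{6}] r5c9 has the single candidate 6, so r5c9=6.
Step 26. [r5c1∈{2}] nothing but 2 survives at r5c1. So r5c1=2.
Step 27. [r6c6∈{9}] r6c6's peers cover all but 9 ⇒ r6c6=9.
Step 28. [r4c7∈{2}] nothing but 2 survives at r4c7 ⇒ r4c7=2.
Step 29. [r9c8∈{6}] r9c8's peers cover all but 6, so r9c8=6.
Step 30. [r8c8∈{4}] r8c8's peers cover all but 4. So r8c8=4.
Step 31. [r8c7∈{5}] r8c7's peers cover all but 5, so r8c7=5.
Step 32. [r2c7∈{8}] nothing but 8 survives at r2c7, so r2c7=8.
Step 33. [r5c6∈{4}] r5c6 has the single candidate 4. So r5c6=4.
Step 34. [r9c3∈{5}] only 5 remains possible at r9c3, so r9c3=5.
Step 35. [r8c1∈{3}] only 3 remains possible at r8c1. So r8c1=3.

Answer: 8 1 3 6 9 5 4 7 2 / 6 5 9 2 4 7 8 1 3 / 7 2 4 8 3 1 6 5 9 / 5 3 1 7 6 8 2 9 4 / 2 9 8 5 1 4 7 3 6 / 4 6 7 3 2 9 1 8 5 / 1 7 6 4 5 3 9 2 8 / 3 8 2 9 7 6 5 4 1 / 9 4 5 1 8 2 3 6 7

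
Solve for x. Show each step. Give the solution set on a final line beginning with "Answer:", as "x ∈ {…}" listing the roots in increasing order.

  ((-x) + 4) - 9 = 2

Step 1. [((-x) + 4) - 9 = 2] the outer -9 inverts by adding 9. So sub: (-x) + 4 = 11.
Step 2. [(-x) + 4 = 11] peel the +4: subtract 4 from each side ⇒ sub: -x = 7.
Step 3. [-x = 7] leading − — multiply by −1 ⇒ neg: x = -7.

Answer: x ∈ {-7}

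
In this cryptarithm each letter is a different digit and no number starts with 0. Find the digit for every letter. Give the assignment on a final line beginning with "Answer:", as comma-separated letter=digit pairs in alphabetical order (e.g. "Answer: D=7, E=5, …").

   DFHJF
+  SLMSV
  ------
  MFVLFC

Step 1. [col 1: F + V ≡ C (mod 10)] several values work for F in column 1 (F + V ≡ C (mod 10), carry-in 0); try F=3. So F=3.
Step 2. [col 1: F + V ≡ C (mod 10)] C=2 is one option consistent with column 1 (F + V ≡ C (mod 10), carry-in 0) — take it. So C=2.
Step 3. [M] the sum has 6 digits but both addends have 5; that extra leading digit M is the final carry, namely 1 ⇒ M=1.
Step 4. [col 1: F + V ≡ C (mod 10)] in column 1 we have F+V≡C with carry-in 0; given F=3, C=2 and digits 1,2,3 already taken and all letters distinct, that pins V to 9. So V=9.
Step 5. [col 2: J + S ≡ F (mod 10)] several values work for S in column 2 (J + S ≡ F (mod 10), carry-in 1); try S=5. So S=5.
Step 6. [col 2: J + S ≡ F (mod 10)] column 2 reads J+S+carry(1)=F with S=5, F=3; with digits 1,2,3,5,9 already taken and all letters distinct, the only value for J is 7, so J=7.
Step 7. [col 3: H + M ≡ L (mod 10)] no forcing yet in column 3 (carry-in 1); H=4 is free and consistent — try it, so H=4.
Step 8. [col 3: H + M ≡ L (mod 10)] column 3 reads H+M+carry(1)=L with H=4, M=1; with digits 1,2,3,4,5,7,9 already taken and all letters distinct, the only value for L is 6, so L=6.
Step 9. [col 5: D + S ≡ F (mod 10)] in column 5 we have D+S≡F with carry-in 0; given S=5, F=3 and digits 1,2,3,4,5,6,7,9 already taken and all letters distinct, that pins D to 8, so D=8.

Answer: C=2, D=8, F=3, H=4, J=7, L=6, M=1, S=5, V=9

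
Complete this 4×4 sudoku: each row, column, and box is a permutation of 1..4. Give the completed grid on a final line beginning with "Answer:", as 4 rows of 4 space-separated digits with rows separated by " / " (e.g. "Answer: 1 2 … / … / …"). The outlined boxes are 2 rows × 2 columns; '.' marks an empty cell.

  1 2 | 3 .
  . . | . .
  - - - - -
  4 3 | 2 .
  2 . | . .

Step 1. [r1c4∈{4}] r1c4's peers cover all but 4 ⇒ r1c4=4.
Step 2. [r3c4∈{1}] only 1 remains possible at r3c4, so r3c4=1.
Step 3. [r2c2∈{4}] r2c2 has the single candidate 4 ⇒ r2c2=4.
Step 4. [r4c2∈{1}] r4c2 has the single candidate 1, so r4c2=1.
Step 5. [r2c1∈{3}] nothing but 3 survives at r2c1. So r2c1=3.
Step 6. [r2c4∈{2}] r2c4 has the single candidate 2 ⇒ r2c4=2.
Step 7. [r4c3∈{4}] r4c3 is down to just 4, so r4c3=4.
Step 8. [r2c3∈{1}] r2c3 has the single candidate 1 ⇒ r2c3=1.
Step 9. [r4c4∈{3}] nothing but 3 survives at r4c4. So r4c4=3.

Answer: 1 2 3 4 / 3 4 1 2 / 4 3 2 1 / 2 1 4 3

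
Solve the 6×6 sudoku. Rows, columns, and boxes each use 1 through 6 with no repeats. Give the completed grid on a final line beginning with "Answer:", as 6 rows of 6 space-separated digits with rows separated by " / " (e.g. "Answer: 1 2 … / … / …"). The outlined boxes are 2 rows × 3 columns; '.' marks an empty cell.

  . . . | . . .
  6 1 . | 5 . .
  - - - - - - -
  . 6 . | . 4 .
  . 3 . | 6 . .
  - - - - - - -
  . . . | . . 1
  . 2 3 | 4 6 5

Step 1. [r4c6∈{2}] r4c6 has the single candidate 2 ⇒ r4c6=2.
Step 2. [r1c1∈{2,3,4,5}] col 1 places 3 nowhere but r1c1 ⇒ r1c1=3.
Step 3. [r3c1∈{1,2,5}] 2 has one home in col 1: r3c1 ⇒ r3c1=2.
Step 4. [r3c3∈{1,5}] 5 has one home in row 3: r3c3, so r3c3=5.
Step 5. [r4c3∈{1,4}] across col 3, 1 lands solely at r4c3. So r4c3=1.
Step 6. [r3c4∈{1,3}] in row 3, 1 fits only at r3c4, so r3c4=1.
Step 7. [r1c4∈{2}] only 2 remains possible at r1c4. So r1c4=2.
Step 8. [r1c3∈{4}] nothing but 4 survives at r1c3 ⇒ r1c3=4.
Step 9. [r2c5∈{3}] only 3 remains possible at r2c5 ⇒ r2c5=3.
Step 10. [r5c2∈{4,5}] across col 2, 4 lands solely at r5c2 ⇒ r5c2=4.
Step 11. [r4c1∈{4}] r4c1's peers cover all but 4 ⇒ r4c1=4.
Step 12. [r1c2∈{5}] r1c2 is down to just 5 ⇒ r1c2=5.
Step 13. [r1c5∈{1}] r1c5 is down to just 1, so r1c5=1.
Step 14. [r5c3∈{6}] r5c3 has the single candidate 6. So r5c3=6.
Step 15. [r4c5∈{5}] r4c5 is down to just 5 ⇒ r4c5=5.
Step 16. [r3c6∈{3}] r3c6's peers cover all but 3. So r3c6=3.
Step 17. [r1c6∈{6}] nothing but 6 survives at r1c6 ⇒ r1c6=6.
Step 18. [r2c3∈{2}] r2c3's peers cover all but 2. So r2c3=2.
Step 19. [r5c5∈{2}] r5c5 is down to just 2, so r5c5=2.
Step 20. [r5c4∈{3}] nothing but 3 survives at r5c4 ⇒ r5c4=3.
Step 21. [r5c1∈{5}] only 5 remains possible at r5c1, so r5c1=5.
Step 22. [r2c6∈{4}] only 4 remains possible at r2c6, so r2c6=4.
Step 23. [r6c1∈{1}] r6c1 has the single candidate 1 ⇒ r6c1=1.

Answer: 3 5 4 2 1 6 / 6 1 2 5 3 4 / 2 6 5 1 4 3 / 4 3 1 6 5 2 / 5 4 6 3 2 1 / 1 2 3 4 6 5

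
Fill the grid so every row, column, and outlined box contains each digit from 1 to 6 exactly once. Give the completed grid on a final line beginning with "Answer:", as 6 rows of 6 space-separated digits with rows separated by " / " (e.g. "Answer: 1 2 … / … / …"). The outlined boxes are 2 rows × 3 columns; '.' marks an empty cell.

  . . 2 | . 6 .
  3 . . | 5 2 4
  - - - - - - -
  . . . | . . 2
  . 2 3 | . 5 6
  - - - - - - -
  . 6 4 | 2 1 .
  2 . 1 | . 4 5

Step 1. [r3c1∈{1,4,5,6}] 6 has one home in col 1: r3c1 ⇒ r3c1=6.
Step 2. [r1c6∈{1,3}] r1c6 is the only open cell in col 6 admitting 1. So r1c6=1.
Step 3. [r4c1∈{1,4}] col 1 places 1 nowhere but r4c1. So r4c1=1.
Step 4. [r3c2∈{4,5}] across box 3, 4 lands solely at r3c2. So r3c2=4.
Step 5. [r1c4∈{3}] r1c4 is down to just 3 ⇒ r1c4=3.
Step 6. [r1c2∈{5}] only 5 remains possible at r1c2. So r1c2=5.
Step 7. [r5c6∈{3}] only 3 remains possible at r5c6. So r5c6=3.
Step 8. [r2c2∈{1}] nothing but 1 survives at r2c2 ⇒ r2c2=1.
Step 9. [r3c5∈{3}] r3c5's peers cover all but 3 ⇒ r3c5=3.
Step 10. [r6c4∈{6}] r6c4 is down to just 6. So r6c4=6.
Step 11. [r1c1∈{4}] r1c1 has the single candidate 4 ⇒ r1c1=4.
Step 12. [r6c2∈{3}] only 3 remains possible at r6c2 ⇒ r6c2=3.
Step 13. [r4c4∈{4}] r4c4 is down to just 4, so r4c4=4.
Step 14. [r5c1∈{5}] r5c1 has the single candidate 5. So r5c1=5.
Step 15. [r3c3∈{5}] r3c3 is down to just 5. So r3c3=5.
Step 16. [r3c4∈{1}] r3c4's peers cover all but 1. So r3c4=1.
Step 17. [r2c3∈{6}] nothing but 6 survives at r2c3, so r2c3=6.

Answer: 4 5 2 3 6 1 / 3 1 6 5 2 4 / 6 4 5 1 3 2 / 1 2 3 4 5 6 / 5 6 4 2 1 3 / 2 3 1 6 4 5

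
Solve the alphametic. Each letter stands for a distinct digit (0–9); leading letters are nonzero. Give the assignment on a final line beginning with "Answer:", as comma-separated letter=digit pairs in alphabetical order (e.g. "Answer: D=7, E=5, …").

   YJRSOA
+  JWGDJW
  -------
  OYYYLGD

Step 1. [col 1: A + W ≡ D (mod 10)] several values work for W in column 1 (A + W ≡ D (mod 10), carry-in 0); try W=5. So W=5.
Step 2. [col 1: A + W ≡ D (mod 10)] several values work for D in column 1 (A + W ≡ D (mod 10), carry-in 0); try D=7 ⇒ D=7.
Step 3. [col 1: A + W ≡ D (mod 10)] from column 1 (W=5, D=7, carry-in 0, digits 5,7 already taken and all letters distinct): A must equal 2. So A=2.
Step 4. [col 2: O + J ≡ G (mod 10)] several values work for O in column 2 (O + J ≡ G (mod 10), carry-in 0); try O=1. So O=1.
Step 5. [col 2: O + J ≡ G (mod 10)] column 2 (O + J ≡ G (mod 10), carry-in 0) doesn't pin J yet; pick J=9 and continue ⇒ J=9.
Step 6. [col 2: O + J ≡ G (mod 10)] in column 2 we have O+J≡G with carry-in 0; given O=1, J=9 and digits 1,2,5,7,9 already taken and all letters distinct, that pins G to 0 ⇒ G=0.
Step 7. [col 3: S + D ≡ L (mod 10)] L=6 is one option consistent with column 3 (S + D ≡ L (mod 10), carry-in 1) — take it, so L=6.
Step 8. [col 3: S + D ≡ L (mod 10)] column 3 reads S+D+carry(1)=L with D=7, L=6; with digits 0,1,2,5,6,7,9 already taken and all letters distinct, the only value for S is 8. So S=8.
Step 9. [col 4: R + G ≡ Y (mod 10)] column 4: given G=0, carry-in 1, and digits 0,1,2,5,6,7,8,9 already taken and all letters distinct, R+G≡Y (mod 10) forces R=3, so R=3.
Step 10. [col 4: R + G ≡ Y (mod 10)] column 4: given R=3, G=0, carry-in 1, and digits 0,1,2,3,5,6,7,8,9 already taken and all letters distinct, R+G≡Y (mod 10) forces Y=4, so Y=4.

Answer: A=2, D=7, G=0, J=9, L=6, O=1, R=3, S=8, W=5, Y=4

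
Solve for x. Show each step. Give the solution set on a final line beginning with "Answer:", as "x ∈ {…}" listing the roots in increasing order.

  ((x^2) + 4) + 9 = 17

Step 1. [((x^2) + 4) + 9 = 17] peel the +9: subtract 9 from each side ⇒ sub: (x^2) + 4 = 8.
Step 2. [(x^2) + 4 = 8] peel the +4: subtract 4 from each side, so sub: x^2 = 4.
Step 3. [x^2 = 4] √ both sides: 4 ≥ 0 gives two branches. So sqrt: x = 2 or -2.

Answer: x ∈ {-2, 2}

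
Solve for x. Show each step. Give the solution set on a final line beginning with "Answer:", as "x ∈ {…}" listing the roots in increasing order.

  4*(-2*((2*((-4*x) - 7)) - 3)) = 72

Step 1. [4*(-2*((2*((-4*x) - 7)) - 3)) = 72] leading coefficient 4: divide by 4 ⇒ div: -2*((2*((-4*x) - 7)) - 3) = 18.
Step 2. [-2*((2*((-4*x) - 7)) - 3) = 18] -2 out front; divide by -2, so div: (2*((-4*x) - 7)) - 3 = -9.
Step 3. [(2*((-4*x) - 7)) - 3 = -9] the outer -3 inverts by adding 3, so sub: 2*((-4*x) - 7) = -6.
Step 4. [2*((-4*x) - 7) = -6] 2·(inner) — divide through by 2 ⇒ div: (-4*x) - 7 = -3.
Step 5. [(-4*x) - 7 = -3] 7 comes off first (add 7) ⇒ sub: -4*x = 4.
Step 6. [-4*x = 4] divide by the outer -4 ⇒ div: x = -1.

Answer: x ∈ {-1}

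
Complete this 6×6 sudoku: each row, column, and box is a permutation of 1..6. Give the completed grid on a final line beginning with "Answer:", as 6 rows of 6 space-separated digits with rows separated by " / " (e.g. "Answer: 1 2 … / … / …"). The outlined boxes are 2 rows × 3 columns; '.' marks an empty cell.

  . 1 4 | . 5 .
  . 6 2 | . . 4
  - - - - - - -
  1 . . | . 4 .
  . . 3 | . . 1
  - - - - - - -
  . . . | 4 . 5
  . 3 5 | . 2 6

Step 1. [r1c4∈{2,3,6}] row 1 places 6 nowhere but r1c4, so r1c4=6.
Step 2. [r5c2∈{2}] r5c2 is down to just 2, so r5c2=2.
Step 3. [r4c1∈{2,4,5,6}] in col 1, 2 fits only at r4c1, so r4c1=2.
Step 4. [r3c4∈{2,3,5}] r3c4 is the only open cell in col 4 admitting 2. So r3c4=2.
Step 5. [r2c4∈{1,3}] in col 4, 3 fits only at r2c4 ⇒ r2c4=3.
Step 6. [r5c3∈{1,6}] across col 3, 1 lands solely at r5c3, so r5c3=1.
Step 7. [r4c2∈{4,5}] across row 4, 4 lands solely at r4c2, so r4c2=4.
Step 8. [r3c3∈{6}] r3c3 is down to just 6. So r3c3=6.
Step 9. [r2c1∈{5}] only 5 remains possible at r2c1. So r2c1=5.
Step 10. [r3c2∈{5}] only 5 remains possible at r3c2, so r3c2=5.
Step 11. [r3c6∈{3}] r3c6's peers cover all but 3 ⇒ r3c6=3.
Step 12. [r5c5∈{3}] r5c5 has the single candidate 3, so r5c5=3.
Step 13. [r4c4∈{5}] only 5 remains possible at r4c4, so r4c4=5.
Step 14. [r6c4∈{1}] r6c4 has the single candidate 1. So r6c4=1.
Step 15. [r1c6∈{2}] nothing but 2 survives at r1c6, so r1c6=2.
Step 16. [r5c1∈{6}] r5c1 has the single candidate 6. So r5c1=6.
Step 17. [r4c5∈{6}] r4c5 is down to just 6, so r4c5=6.
Step 18. [r2c5∈{1}] only 1 remains possible at r2c5, so r2c5=1.
Step 19. [r6c1∈{4}] only 4 remains possible at r6c1 ⇒ r6c1=4.
Step 20. [r1c1∈{3}] nothing but 3 survives at r1c1 ⇒ r1c1=3.

Answer: 3 1 4 6 5 2 / 5 6 2 3 1 4 / 1 5 6 2 4 3 / 2 4 3 5 6 1 / 6 2 1 4 3 5 / 4 3 5 1 2 6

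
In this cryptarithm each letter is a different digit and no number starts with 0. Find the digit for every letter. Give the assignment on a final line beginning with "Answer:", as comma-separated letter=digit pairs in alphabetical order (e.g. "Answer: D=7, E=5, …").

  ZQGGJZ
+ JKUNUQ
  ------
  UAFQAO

Step 1. [col 1: Z + Q ≡ O (mod 10)] Z=6 is one option consistent with column 1 (Z + Q ≡ O (mod 10), carry-in 0) — take it, so Z=6.
Step 2. [col 1: Z + Q ≡ O (mod 10)] O=4 is one option consistent with column 1 (Z + Q ≡ O (mod 10), carry-in 0) — take it, so O=4.
Step 3. [col 1: Z + Q ≡ O (mod 10)] column 1 reads Z+Q+carry(0)=O with Z=6, O=4; with digits 4,6 already taken and all letters distinct, the only value for Q is 8, so Q=8.
Step 4. [col 2: J + U ≡ A (mod 10)] column 2 (J + U ≡ A (mod 10), carry-in 1) doesn't pin U yet; pick U=7 and continue, so U=7.
Step 5. [col 2: J + U ≡ A (mod 10)] column 2 (J + U ≡ A (mod 10), carry-in 1) doesn't pin J yet; pick J=1 and continue. So J=1.
Step 6. [col 2: J + U ≡ A (mod 10)] from column 2 (J=1, U=7, carry-in 1, digits 1,4,6,7,8 already taken and all letters distinct): A must equal 9, so A=9.
Step 7. [col 3: G + N ≡ Q (mod 10)] no forcing yet in column 3 (carry-in 0); G=5 is free and consistent — try it ⇒ G=5.
Step 8. [col 3: G + N ≡ Q (mod 10)] from column 3 (G=5, Q=8, carry-in 0, digits 1,4,5,6,7,8,9 already taken and all letters distinct): N must equal 3 ⇒ N=3.
Step 9. [col 4: G + U ≡ F (mod 10)] from column 4 (G=5, U=7, carry-in 0, digits 1,3,4,5,6,7,8,9 already taken and all letters distinct): F must equal 2 ⇒ F=2.
Step 10. [col 5: Q + K ≡ A (mod 10)] from column 5 (Q=8, A=9, carry-in 1, digits 1,2,3,4,5,6,7,8,9 already taken and all letters distinct): K must equal 0, so K=0.

Answer: A=9, F=2, G=5, J=1, K=0, N=3, O=4, Q=8, U=7, Z=6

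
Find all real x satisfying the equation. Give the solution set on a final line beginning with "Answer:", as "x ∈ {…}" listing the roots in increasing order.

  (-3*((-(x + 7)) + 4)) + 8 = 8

Step 1. [(-3*((-(x + 7)) + 4)) + 8 = 8] peel the +8: subtract 8 from each side, so sub: -3*((-(x + 7)) + 4) = 0.
Step 2. [-3*((-(x + 7)) + 4) = 0] LHS = -3·(…); ÷-3 both sides, so div: (-(x + 7)) + 4 = 0.
Step 3. [(-(x + 7)) + 4 = 0] 4 comes off first (subtract 4) ⇒ sub: -(x + 7) = -4.
Step 4. [-(x + 7) = -4] LHS negated; negate both sides ⇒ neg: x + 7 = 4.
Step 5. [x + 7 = 4] peel the +7: subtract 7 from each side, so sub: x = -3.

Answer: x ∈ {-3}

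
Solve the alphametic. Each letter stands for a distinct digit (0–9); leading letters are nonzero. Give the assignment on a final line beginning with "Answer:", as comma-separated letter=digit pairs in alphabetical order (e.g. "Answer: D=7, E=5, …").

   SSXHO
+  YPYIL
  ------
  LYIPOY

Step 1. [col 1: O + L ≡ Y (mod 10)] several values work for L in column 1 (O + L ≡ Y (mod 10), carry-in 0); try L=1 ⇒ L=1.
Step 2. [col 1: O + L ≡ Y (mod 10)] no forcing yet in column 1 (carry-in 0); Y=3 is free and consistent — try it. So Y=3.
Step 3. [col 1: O + L ≡ Y (mod 10)] in column 1 we have O+L≡Y with carry-in 0; given L=1, Y=3 and digits 1,3 already taken and all letters distinct, that pins O to 2 ⇒ O=2.
Step 4. [col 2: H + I ≡ O (mod 10)] no forcing yet in column 2 (carry-in 0); H=5 is free and consistent — try it. So H=5.
Step 5. [col 2: H + I ≡ O (mod 10)] from column 2 (H=5, O=2, carry-in 0, digits 1,2,3,5 already taken and all letters distinct): I must equal 7, so I=7.
Step 6. [col 3: X + Y ≡ P (mod 10)] column 3 (X + Y ≡ P (mod 10), carry-in 1) doesn't pin P yet; pick P=8 and continue. So P=8.
Step 7. [col 3: X + Y ≡ P (mod 10)] column 3: given Y=3, P=8, carry-in 1, and digits 1,2,3,5,7,8 already taken and all letters distinct, X+Y≡P (mod 10) forces X=4. So X=4.
Step 8. [col 4: S + P ≡ I (mod 10)] from column 4 (P=8, I=7, carry-in 0, digits 1,2,3,4,5,7,8 already taken and all letters distinct): S must equal 9. So S=9.

Answer: H=5, I=7, L=1, O=2, P=8, S=9, X=4, Y=3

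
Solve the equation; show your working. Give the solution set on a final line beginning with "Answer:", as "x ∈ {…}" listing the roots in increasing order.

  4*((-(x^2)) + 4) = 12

Step 1. [4*((-(x^2)) + 4) = 12] LHS = 4·(…); ÷4 both sides. So div: (-(x^2)) + 4 = 3.
Step 2. [(-(x^2)) + 4 = 3] 4 comes off first (subtract 4), so sub: -(x^2) = -1.
Step 3. [-(x^2) = -1] leading − — multiply by −1. So neg: x^2 = 1.
Step 4. [x^2 = 1] √ both sides: 1 ≥ 0 gives two branches ⇒ sqrt: x = 1 or -1.

Answer: x ∈ {-1, 1}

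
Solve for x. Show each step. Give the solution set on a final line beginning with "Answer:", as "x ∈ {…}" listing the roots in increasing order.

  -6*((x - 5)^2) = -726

Step 1. [-6*((x - 5)^2) = -726] -6·(inner) — divide through by -6. So div: (x - 5)^2 = 121.
Step 2. [(x - 5)^2 = 121] LHS squared, RHS 121 ≥ 0: apply √ (±). So sqrt: x - 5 = 11 or -11.
Step 3. [x - 5 = 11 or -11] -5 is outermost — add 5 both sides ⇒ sub: x = 16 or -6.

Answer: x ∈ {-6, 16}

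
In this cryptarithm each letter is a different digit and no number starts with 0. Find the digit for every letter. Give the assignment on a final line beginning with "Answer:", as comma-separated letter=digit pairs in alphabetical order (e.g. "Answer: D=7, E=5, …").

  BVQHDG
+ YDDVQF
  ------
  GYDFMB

Step 1. [col 1: G + F ≡ B (mod 10)] several values work for B in column 1 (G + F ≡ B (mod 10), carry-in 0); try B=2, so B=2.
Step 2. [col 1: G + F ≡ B (mod 10)] column 1 (G + F ≡ B (mod 10), carry-in 0) doesn't pin G yet; pick G=4 and continue. So G=4.
Step 3. [col 1: G + F ≡ B (mod 10)] from column 1 (G=4, B=2, carry-in 0, digits 2,4 already taken and all letters distinct): F must equal 8 ⇒ F=8.
Step 4. [col 2: D + Q ≡ M (mod 10)] column 2 (D + Q ≡ M (mod 10), carry-in 1) doesn't pin Q yet; pick Q=0 and continue, so Q=0.
Step 5. [col 2: D + Q ≡ M (mod 10)] several values work for D in column 2 (D + Q ≡ M (mod 10), carry-in 1); try D=6 ⇒ D=6.
Step 6. [col 2: D + Q ≡ M (mod 10)] column 2: given D=6, Q=0, carry-in 1, and digits 0,2,4,6,8 already taken and all letters distinct, D+Q≡M (mod 10) forces M=7, so M=7.
Step 7. [col 3: H + V ≡ F (mod 10)] no forcing yet in column 3 (carry-in 0); V=5 is free and consistent — try it. So V=5.
Step 8. [col 3: H + V ≡ F (mod 10)] from column 3 (V=5, F=8, carry-in 0, digits 0,2,4,5,6,7,8 already taken and all letters distinct): H must equal 3, so H=3.
Step 9. [col 5: V + D ≡ Y (mod 10)] from column 5 (V=5, D=6, carry-in 0, digits 0,2,3,4,5,6,7,8 already taken and all letters distinct): Y must equal 1. So Y=1.

Answer: B=2, D=6, F=8, G=4, H=3, M=7, Q=0, V=5, Y=1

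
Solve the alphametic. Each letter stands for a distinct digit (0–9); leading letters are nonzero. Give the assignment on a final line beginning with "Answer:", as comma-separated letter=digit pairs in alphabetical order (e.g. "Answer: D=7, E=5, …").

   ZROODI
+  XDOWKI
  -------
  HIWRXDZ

Step 1. [col 1: I + I ≡ Z (mod 10)] no forcing yet in column 1 (carry-in 0); Z=8 is free and consistent — try it. So Z=8.
Step 2. [col 1: I + I ≡ Z (mod 10)] column 1 (I + I ≡ Z (mod 10), carry-in 0) doesn't pin I yet; pick I=4 and continue ⇒ I=4.
Step 3. [col 2: D + K ≡ D (mod 10)] column 2: given nothing yet, carry-in 0, and digits 4,8 already taken and all letters distinct, D+K≡D (mod 10) forces K=0 ⇒ K=0.
Step 4. [col 2: D + K ≡ D (mod 10)] column 2 (D + K ≡ D (mod 10), carry-in 0) doesn't pin D yet; pick D=3 and continue ⇒ D=3.
Step 5. [col 3: O + W ≡ X (mod 10)] no forcing yet in column 3 (carry-in 0); O=7 is free and consistent — try it. So O=7.
Step 6. [H] adding two 6-digit numbers gives at most 6+1 digits, and here it does — H is that final carry and must be 1 ⇒ H=1.
Step 7. [col 3: O + W ≡ X (mod 10)] several values work for X in column 3 (O + W ≡ X (mod 10), carry-in 0); try X=6, so X=6.
Step 8. [col 3: O + W ≡ X (mod 10)] in column 3 we have O+W≡X with carry-in 0; given O=7, X=6 and digits 0,1,3,4,6,7,8 already taken and all letters distinct, that pins W to 9 ⇒ W=9.
Step 9. [col 4: O + O ≡ R (mod 10)] column 4 reads O+O+carry(1)=R with O=7; with digits 0,1,3,4,6,7,8,9 already taken and all letters distinct, the only value for R is 5 ⇒ R=5.

Answer: D=3, H=1, I=4, K=0, O=7, R=5, W=9, X=6, Z=8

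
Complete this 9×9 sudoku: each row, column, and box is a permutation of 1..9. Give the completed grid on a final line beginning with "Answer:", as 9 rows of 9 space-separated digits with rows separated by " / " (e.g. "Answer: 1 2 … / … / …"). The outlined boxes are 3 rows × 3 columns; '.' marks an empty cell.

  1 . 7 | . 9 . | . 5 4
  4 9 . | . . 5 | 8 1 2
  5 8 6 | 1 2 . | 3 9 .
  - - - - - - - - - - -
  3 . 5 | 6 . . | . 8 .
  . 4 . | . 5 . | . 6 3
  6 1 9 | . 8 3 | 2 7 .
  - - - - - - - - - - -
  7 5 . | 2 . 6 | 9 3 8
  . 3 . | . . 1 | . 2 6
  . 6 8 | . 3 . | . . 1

Step 1. [r7c5∈{4}] r7c5 has the single candidate 4, so r7c5=4.
Step 2. [r8c5∈{7}] r8c5's peers cover all but 7. So r8c5=7.
Step 3. [r9c6∈{9}] r9c6 is down to just 9. So r9c6=9.
Step 4. [r4c7∈{1,4}] across box 6, 4 lands solely at r4c7 ⇒ r4c7=4.
Step 5. [r2c4∈{3,7}] 7 has one home in row 2: r2c4 ⇒ r2c4=7.
Step 6. [r5c3∈{2}] nothing but 2 survives at r5c3 ⇒ r5c3=2.
Step 7. [r8c4∈{5,8}] across row 8, 8 lands solely at r8c4. So r8c4=8.
Step 8. [r4c2∈{7}] r4c2 is down to just 7. So r4c2=7.
Step 9. [r8c7∈{5}] r8c7 is down to just 5. So r8c7=5.
Step 10. [r5c6∈{7}] r5c6's peers cover all but 7 ⇒ r5c6=7.
Step 11. [r5c7∈{1}] only 1 remains possible at r5c7 ⇒ r5c7=1.
Step 12. [r6c4∈{4}] r6c4's peers cover all but 4 ⇒ r6c4=4.
Step 13. [r4c5∈{1}] r4c5's peers cover all but 1 ⇒ r4c5=1.
Step 14. [r4c9∈{9}] r4c9's peers cover all but 9. So r4c9=9.
Step 15. [r8c3∈{4}] nothing but 4 survives at r8c3. So r8c3=4.
Step 16. [r8c1∈{9}] r8c1 is down to just 9, so r8c1=9.
Step 17. [r9c8∈{4}] nothing but 4 survives at r9c8, so r9c8=4.
Step 18. [r3c6∈{4}] r3c6's peers cover all but 4. So r3c6=4.
Step 19. [r1c4∈{3}] nothing but 3 survives at r1c4 ⇒ r1c4=3.
Step 20. [r4c6∈{2}] r4c6 is down to just 2, so r4c6=2.
Step 21. [r1c7∈{6}] r1c7 is down to just 6. So r1c7=6.
Step 22. [r6c9∈{5}] only 5 remains possible at r6c9 ⇒ r6c9=5.
Step 23. [r2c5∈{6}] r2c5 is down to just 6, so r2c5=6.
Step 24. [r5c1∈{8}] r5c1 has the single candidate 8 ⇒ r5c1=8.
Step 25. [r5c4∈{9}] r5c4 has the single candidate 9. So r5c4=9.
Step 26. [r1c2∈{2}] r1c2 is down to just 2, so r1c2=2.
Step 27. [r7c3∈{1}] r7c3 is down to just 1, so r7c3=1.
Step 28. [r9c7∈{7}] r9c7 has the single candidate 7 ⇒ r9c7=7.
Step 29. [r9c4∈{5}] r9c4's peers cover all but 5 ⇒ r9c4=5.
Step 30. [r3c9∈{7}] r3c9's peers cover all but 7. So r3c9=7.
Step 31. [r2c3∈{3}] r2c3's peers cover all but 3, so r2c3=3.
Step 32. [r9c1∈{2}] r9c1 is down to just 2 ⇒ r9c1=2.
Step 33. [r1c6∈{8}] r1c6 is down to just 8, so r1c6=8.

Answer: 1 2 7 3 9 8 6 5 4 / 4 9 3 7 6 5 8 1 2 / 5 8 6 1 2 4 3 9 7 / 3 7 5 6 1 2 4 8 9 / 8 4 2 9 5 7 1 6 3 / 6 1 9 4 8 3 2 7 5 / 7 5 1 2 4 6 9 3 8 / 9 3 4 8 7 1 5 2 6 / 2 6 8 5 3 9 7 4 1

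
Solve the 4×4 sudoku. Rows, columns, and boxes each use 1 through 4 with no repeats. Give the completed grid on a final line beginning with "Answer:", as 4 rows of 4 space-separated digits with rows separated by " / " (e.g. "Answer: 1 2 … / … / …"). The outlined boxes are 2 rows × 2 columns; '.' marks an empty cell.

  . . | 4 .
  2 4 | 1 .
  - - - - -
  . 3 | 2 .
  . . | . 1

Step 1. [r1c1∈{1,3}] 3 has one home in col 1: r1c1, so r1c1=3.
Step 2. [r3c1∈{1,4}] row 3 places 1 nowhere but r3c1. So r3c1=1.
Step 3. [r4c1∈{4}] r4c1 is down to just 4 ⇒ r4c1=4.
Step 4. [r2c4∈{3}] r2c4's peers cover all but 3 ⇒ r2c4=3.
Step 5. [r4c2∈{2}] only 2 remains possible at r4c2. So r4c2=2.
Step 6. [r3c4∈{4}] r3c4 has the single candidate 4, so r3c4=4.
Step 7. [r1c4∈{2}] r1c4 has the single candidate 2. So r1c4=2.
Step 8. [r1c2∈{1}] nothing but 1 survives at r1c2 ⇒ r1c2=1.
Step 9. [r4c3∈{3}] only 3 remains possible at r4c3, so r4c3=3.

Answer: 3 1 4 2 / 2 4 1 3 / 1 3 2 4 / 4 2 3 1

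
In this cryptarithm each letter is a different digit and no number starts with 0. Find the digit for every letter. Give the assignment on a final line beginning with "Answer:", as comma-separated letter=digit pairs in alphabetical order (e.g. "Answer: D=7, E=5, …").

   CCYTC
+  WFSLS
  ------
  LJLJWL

Step 1. [col 1: C + S ≡ L (mod 10)] several values work for L in column 1 (C + S ≡ L (mod 10), carry-in 0); try L=1, so L=1.
Step 2. [col 1: C + S ≡ L (mod 10)] several values work for S in column 1 (C + S ≡ L (mod 10), carry-in 0); try S=8 ⇒ S=8.
Step 3. [col 1: C + S ≡ L (mod 10)] column 1 reads C+S+carry(0)=L with S=8, L=1; with digits 1,8 already taken and all letters distinct, the only value for C is 3. So C=3.
Step 4. [col 2: T + L ≡ W (mod 10)] T=4 is one option consistent with column 2 (T + L ≡ W (mod 10), carry-in 1) — take it, so T=4.
Step 5. [col 2: T + L ≡ W (mod 10)] column 2 reads T+L+carry(1)=W with T=4, L=1; with digits 1,3,4,8 already taken and all letters distinct, the only value for W is 6. So W=6.
Step 6. [col 3: Y + S ≡ J (mod 10)] column 3 (Y + S ≡ J (mod 10), carry-in 0) doesn't pin Y yet; pick Y=2 and continue ⇒ Y=2.
Step 7. [col 3: Y + S ≡ J (mod 10)] column 3 reads Y+S+carry(0)=J with Y=2, S=8; with digits 1,2,3,4,6,8 already taken and all letters distinct, the only value for J is 0, so J=0.
Step 8. [col 4: C + F ≡ L (mod 10)] column 4: given C=3, L=1, carry-in 1, and digits 0,1,2,3,4,6,8 already taken and all letters distinct, C+F≡L (mod 10) forces F=7, so F=7.

Answer: C=3, F=7, J=0, L=1, S=8, T=4, W=6, Y=2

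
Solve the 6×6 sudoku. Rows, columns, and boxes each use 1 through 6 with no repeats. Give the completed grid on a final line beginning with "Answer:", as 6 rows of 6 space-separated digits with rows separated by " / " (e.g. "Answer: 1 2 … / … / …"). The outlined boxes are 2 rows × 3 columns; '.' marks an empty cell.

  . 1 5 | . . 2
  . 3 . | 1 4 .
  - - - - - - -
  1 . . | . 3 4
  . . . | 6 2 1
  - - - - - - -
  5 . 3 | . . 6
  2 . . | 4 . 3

Step 1. [r3c2∈{2,5,6}] 2 has one home in col 2: r3c2, so r3c2=2.
Step 2. [r3c3∈{6}] r3c3 has the single candidate 6 ⇒ r3c3=6.
Step 3. [r1c1∈{4,6}] row 1 places 4 nowhere but r1c1 ⇒ r1c1=4.
Step 4. [r5c2∈{4}] only 4 remains possible at r5c2, so r5c2=4.
Step 5. [r6c5∈{1,5}] row 6 places 5 nowhere but r6c5, so r6c5=5.
Step 6. [r2c6∈{5}] r2c6 is down to just 5 ⇒ r2c6=5.
Step 7. [r6c3∈{1}] r6c3 is down to just 1. So r6c3=1.
Step 8. [r2c1∈{6}] r2c1 is down to just 6 ⇒ r2c1=6.
Step 9. [r3c4∈{5}] r3c4 is down to just 5, so r3c4=5.
Step 10. [r4c3∈{4}] only 4 remains possible at r4c3. So r4c3=4.
Step 11. [r6c2∈{6}] r6c2 has the single candidate 6. So r6c2=6.
Step 12. [r5c5∈{1}] nothing but 1 survives at r5c5, so r5c5=1.
Step 13. [r4c1∈{3}] r4c1's peers cover all but 3, so r4c1=3.
Step 14. [r4c2∈{5}] nothing but 5 survives at r4c2 ⇒ r4c2=5.
Step 15. [r5c4∈{2}] nothing but 2 survives at r5c4, so r5c4=2.
Step 16. [r1c5∈{6}] r1c5's peers cover all but 6 ⇒ r1c5=6.
Step 17. [r2c3∈{2}] r2c3 has the single candidate 2, so r2c3=2.
Step 18. [r1c4∈{3}] r1c4 is down to just 3 ⇒ r1c4=3.

Answer: 4 1 5 3 6 2 / 6 3 2 1 4 5 / 1 2 6 5 3 4 / 3 5 4 6 2 1 / 5 4 3 2 1 6 / 2 6 1 4 5 3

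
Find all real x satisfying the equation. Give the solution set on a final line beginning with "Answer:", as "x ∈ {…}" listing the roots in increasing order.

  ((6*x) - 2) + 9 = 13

Step 1. [((6*x) - 2) + 9 = 13] +9 is outermost — subtract 9 both sides, so sub: (6*x) - 2 = 4.
Step 2. [(6*x) - 2 = 4] 2 comes off first (add 2). So sub: 6*x = 6.
Step 3. [6*x = 6] leading coefficient 6: divide by 6, so div: x = 1.

Answer: x ∈ {1}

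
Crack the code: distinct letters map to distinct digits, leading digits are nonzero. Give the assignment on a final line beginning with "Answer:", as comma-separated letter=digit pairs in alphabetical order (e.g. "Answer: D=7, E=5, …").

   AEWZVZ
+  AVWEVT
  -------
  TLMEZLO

Step 1. [col 1: Z + T ≡ O (mod 10)] no forcing yet in column 1 (carry-in 0); Z=8 is free and consistent — try it, so Z=8.
Step 2. [col 1: Z + T ≡ O (mod 10)] no forcing yet in column 1 (carry-in 0); O=9 is free and consistent — try it ⇒ O=9.
Step 3. [col 1: Z + T ≡ O (mod 10)] column 1: given Z=8, O=9, carry-in 0, and digits 8,9 already taken and all letters distinct, Z+T≡O (mod 10) forces T=1. So T=1.
Step 4. [col 2: V + V ≡ L (mod 10)] L=4 is one option consistent with column 2 (V + V ≡ L (mod 10), carry-in 0) — take it ⇒ L=4.
Step 5. [col 2: V + V ≡ L (mod 10)] no forcing yet in column 2 (carry-in 0); V=2 is free and consistent — try it, so V=2.
Step 6. [col 3: Z + E ≡ Z (mod 10)] column 3 reads Z+E+carry(0)=Z with Z=8; with digits 1,2,4,8,9 already taken and all letters distinct, the only value for E is 0, so E=0.
Step 7. [col 4: W + W ≡ E (mod 10)] column 4 reads W+W+carry(0)=E with E=0; with digits 0,1,2,4,8,9 already taken and all letters distinct, the only value for W is 5. So W=5.
Step 8. [col 5: E + V ≡ M (mod 10)] in column 5 we have E+V≡M with carry-in 1; given E=0, V=2 and digits 0,1,2,4,5,8,9 already taken and all letters distinct, that pins M to 3 ⇒ M=3.
Step 9. [col 6: A + A ≡ L (mod 10)] column 6 reads A+A+carry(0)=L with L=4; with digits 0,1,2,3,4,5,8,9 already taken and all letters distinct, the only value for A is 7 ⇒ A=7.

Answer: A=7, E=0, L=4, M=3, O=9, T=1, V=2, W=5, Z=8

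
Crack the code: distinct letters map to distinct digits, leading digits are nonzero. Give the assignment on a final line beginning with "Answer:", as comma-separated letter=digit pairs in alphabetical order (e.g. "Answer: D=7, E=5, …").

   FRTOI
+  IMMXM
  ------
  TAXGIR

Step 1. [col 1: I + M ≡ R (mod 10)] no forcing yet in column 1 (carry-in 0); I=5 is free and consistent — try it, so I=5.
Step 2. [T] T is the leading digit of a 6-digit sum of two 5-digit numbers; the final carry is exactly 1, so T=1.
Step 3. [col 1: I + M ≡ R (mod 10)] several values work for R in column 1 (I + M ≡ R (mod 10), carry-in 0); try R=7 ⇒ R=7.
Step 4. [col 1: I + M ≡ R (mod 10)] from column 1 (I=5, R=7, carry-in 0, digits 1,5,7 already taken and all letters distinct): M must equal 2. So M=2.
Step 5. [col 2: O + X ≡ I (mod 10)] O=6 is one option consistent with column 2 (O + X ≡ I (mod 10), carry-in 0) — take it. So O=6.
Step 6. [col 2: O + X ≡ I (mod 10)] in column 2 we have O+X≡I with carry-in 0; given O=6, I=5 and digits 1,2,5,6,7 already taken and all letters distinct, that pins X to 9, so X=9.
Step 7. [col 3: T + M ≡ G (mod 10)] in column 3 we have T+M≡G with carry-in 1; given T=1, M=2 and digits 1,2,5,6,7,9 already taken and all letters distinct, that pins G to 4. So G=4.
Step 8. [col 5: F + I ≡ A (mod 10)] no forcing yet in column 5 (carry-in 0); A=3 is free and consistent — try it ⇒ A=3.
Step 9. [col 5: F + I ≡ A (mod 10)] in column 5 we have F+I≡A with carry-in 0; given I=5, A=3 and digits 1,2,3,4,5,6,7,9 already taken and all letters distinct, that pins F to 8. So F=8.

Answer: A=3, F=8, G=4, I=5, M=2, O=6, R=7, T=1, X=9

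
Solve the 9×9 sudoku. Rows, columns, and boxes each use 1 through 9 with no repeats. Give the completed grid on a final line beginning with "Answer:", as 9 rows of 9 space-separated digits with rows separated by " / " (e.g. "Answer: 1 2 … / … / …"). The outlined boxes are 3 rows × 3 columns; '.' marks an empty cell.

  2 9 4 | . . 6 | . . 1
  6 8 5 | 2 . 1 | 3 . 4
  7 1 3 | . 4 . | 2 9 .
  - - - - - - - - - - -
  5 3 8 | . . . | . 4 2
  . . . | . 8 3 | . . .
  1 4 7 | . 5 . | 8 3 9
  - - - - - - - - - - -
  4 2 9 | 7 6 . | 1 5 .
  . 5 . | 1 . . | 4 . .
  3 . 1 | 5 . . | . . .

Step 1. [r5c2∈{6}] r5c2 is down to just 6, so r5c2=6.
Step 2. [r2c8∈{7}] r2c8 is down to just 7 ⇒ r2c8=7.
Step 3. [r8c9∈{3,6,7,8}] row 8 places 7 nowhere but r8c9. So r8c9=7.
Step 4. [r1c8∈{8}] r1c8 has the single candidate 8. So r1c8=8.
Step 5. [r7c6∈{8}] r7c6 has the single candidate 8. So r7c6=8.
Step 6. [r9c7∈{6,9}] col 7 places 9 nowhere but r9c7 ⇒ r9c7=9.
Step 7. [r9c5∈{2}] nothing but 2 survives at r9c5 ⇒ r9c5=2.
Step 8. [r4c6∈{7,9}] across col 6, 7 lands solely at r4c6 ⇒ r4c6=7.
Step 9. [r3c9∈{5,6}] r3c9 is the only open cell in row 3 admitting 6 ⇒ r3c9=6.
Step 10. [r2c5∈{9}] r2c5 is down to just 9. So r2c5=9.
Step 11. [r4c4∈{6,9}] 9 has one home in row 4: r4c4 ⇒ r4c4=9.
Step 12. [r1c4∈{3}] only 3 remains possible at r1c4, so r1c4=3.
Step 13. [r8c3∈{6}] r8c3's peers cover all but 6, so r8c3=6.
Step 14. [r1c7∈{5}] r1c7's peers cover all but 5 ⇒ r1c7=5.
Step 15. [r5c7∈{7}] nothing but 7 survives at r5c7 ⇒ r5c7=7.
Step 16. [r6c4∈{6}] r6c4 is down to just 6. So r6c4=6.
Step 17. [r9c2∈{7}] only 7 remains possible at r9c2 ⇒ r9c2=7.
Step 18. [r8c1∈{8}] r8c1's peers cover all but 8, so r8c1=8.
Step 19. [r5c1∈{9}] r5c1's peers cover all but 9, so r5c1=9.
Step 20. [r5c8∈{1}] only 1 remains possible at r5c8 ⇒ r5c8=1.
Step 21. [r3c4∈{8}] r3c4 is down to just 8. So r3c4=8.
Step 22. [r9c6∈{4}] r9c6's peers cover all but 4. So r9c6=4.
Step 23. [r5c4∈{4}] nothing but 4 survives at r5c4. So r5c4=4.
Step 24. [r8c6∈{9}] only 9 remains possible at r8c6 ⇒ r8c6=9.
Step 25. [r1c5∈{7}] r1c5 has the single candidate 7, so r1c5=7.
Step 26. [r8c5∈{3}] r8c5's peers cover all but 3 ⇒ r8c5=3.
Step 27. [r8c8∈{2}] r8c8 is down to just 2. So r8c8=2.
Step 28. [r9c8∈{6}] r9c8 has the single candidate 6. So r9c8=6.
Step 29. [r3c6∈{5}] r3c6 is down to just 5, so r3c6=5.
Step 30. [r4c7∈{6}] nothing but 6 survives at r4c7 ⇒ r4c7=6.
Step 31. [r9c9∈{8}] r9c9 is down to just 8, so r9c9=8.
Step 32. [r4c5∈{1}] r4c5 is down to just 1 ⇒ r4c5=1.
Step 33. [r5c9∈{5}] r5c9 is down to just 5 ⇒ r5c9=5.
Step 34. [r7c9∈{3}] only 3 remains possible at r7c9, so r7c9=3.
Step 35. [r5c3∈{2}] r5c3 has the single candidate 2 ⇒ r5c3=2.
Step 36. [r6c6∈{2}] r6c6's peers cover all but 2 ⇒ r6c6=2.

Answer: 2 9 4 3 7 6 5 8 1 / 6 8 5 2 9 1 3 7 4 / 7 1 3 8 4 5 2 9 6 / 5 3 8 9 1 7 6 4 2 / 9 6 2 4 8 3 7 1 5 / 1 4 7 6 5 2 8 3 9 / 4 2 9 7 6 8 1 5 3 / 8 5 6 1 3 9 4 2 7 / 3 7 1 5 2 4 9 6 8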